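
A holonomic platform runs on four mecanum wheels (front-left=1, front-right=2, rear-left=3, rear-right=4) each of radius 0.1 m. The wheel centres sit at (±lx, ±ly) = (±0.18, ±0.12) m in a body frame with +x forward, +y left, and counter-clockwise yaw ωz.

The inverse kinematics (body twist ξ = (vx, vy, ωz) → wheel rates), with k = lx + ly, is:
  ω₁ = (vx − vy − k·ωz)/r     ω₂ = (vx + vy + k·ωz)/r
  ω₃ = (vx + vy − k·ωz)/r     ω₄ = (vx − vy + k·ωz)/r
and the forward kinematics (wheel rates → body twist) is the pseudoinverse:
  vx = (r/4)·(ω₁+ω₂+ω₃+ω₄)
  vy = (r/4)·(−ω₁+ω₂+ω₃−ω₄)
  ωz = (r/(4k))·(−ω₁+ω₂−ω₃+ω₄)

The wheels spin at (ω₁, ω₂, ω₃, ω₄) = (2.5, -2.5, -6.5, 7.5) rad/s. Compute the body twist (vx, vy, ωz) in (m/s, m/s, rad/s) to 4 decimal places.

(0.0250, -0.4750, 0.7500)

k = lx + ly = 0.18 + 0.12 = 0.3000
ω₁+ω₂+ω₃+ω₄ = 1.0000  →  vx = (0.1/4)·1.0000 = 0.0250
−ω₁+ω₂+ω₃−ω₄ = -19.0000  →  vy = (0.1/4)·-19.0000 = -0.4750
−ω₁+ω₂−ω₃+ω₄ = 9.0000  →  ωz = (0.1/1.2000)·9.0000 = 0.7500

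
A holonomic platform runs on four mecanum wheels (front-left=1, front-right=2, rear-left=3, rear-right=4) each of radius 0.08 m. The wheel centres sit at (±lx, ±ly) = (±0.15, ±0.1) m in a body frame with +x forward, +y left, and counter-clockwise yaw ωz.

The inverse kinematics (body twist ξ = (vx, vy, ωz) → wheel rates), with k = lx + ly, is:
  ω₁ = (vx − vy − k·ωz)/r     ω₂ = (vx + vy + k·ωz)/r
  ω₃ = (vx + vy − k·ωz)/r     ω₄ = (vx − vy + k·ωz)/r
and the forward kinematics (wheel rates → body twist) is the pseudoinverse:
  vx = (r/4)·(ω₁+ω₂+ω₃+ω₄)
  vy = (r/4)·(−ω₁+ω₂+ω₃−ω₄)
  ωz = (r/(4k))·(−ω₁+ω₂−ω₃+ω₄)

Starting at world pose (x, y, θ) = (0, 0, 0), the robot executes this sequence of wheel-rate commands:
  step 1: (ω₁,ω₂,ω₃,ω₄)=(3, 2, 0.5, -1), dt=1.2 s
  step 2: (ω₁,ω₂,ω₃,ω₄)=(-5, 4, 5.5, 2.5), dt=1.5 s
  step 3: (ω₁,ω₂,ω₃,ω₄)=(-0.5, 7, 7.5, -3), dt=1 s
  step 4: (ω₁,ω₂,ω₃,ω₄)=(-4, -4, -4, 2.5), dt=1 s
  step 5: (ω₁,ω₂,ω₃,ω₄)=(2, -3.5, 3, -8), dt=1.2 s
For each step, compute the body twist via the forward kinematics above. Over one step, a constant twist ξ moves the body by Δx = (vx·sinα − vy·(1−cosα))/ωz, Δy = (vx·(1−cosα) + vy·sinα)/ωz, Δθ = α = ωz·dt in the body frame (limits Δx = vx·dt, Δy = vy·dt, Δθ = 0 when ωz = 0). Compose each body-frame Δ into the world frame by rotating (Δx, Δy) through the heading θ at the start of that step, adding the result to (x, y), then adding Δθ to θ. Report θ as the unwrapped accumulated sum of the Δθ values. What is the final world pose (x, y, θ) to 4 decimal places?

(0.1096, 0.7069, -0.8240)

step 1: ξ=(vx,vy,ωz)=(0.0900, 0.0100, -0.2000), dt=1.2 → body Δ=(0.1084, -0.0010, -0.2400) → world pose (0.1084, -0.0010, -0.2400)
step 2: ξ=(vx,vy,ωz)=(0.1400, 0.2400, 0.4800), dt=1.5 → body Δ=(0.0682, 0.4021, 0.7200) → world pose (0.2702, 0.3733, 0.4800)
step 3: ξ=(vx,vy,ωz)=(0.2200, 0.3600, -0.2400), dt=1.0 → body Δ=(0.2609, 0.3303, -0.2400) → world pose (0.3491, 0.7868, 0.2400)
step 4: ξ=(vx,vy,ωz)=(-0.1900, -0.1300, 0.5200), dt=1.0 → body Δ=(-0.1485, -0.1725, 0.5200) → world pose (0.2459, 0.5839, 0.7600)
step 5: ξ=(vx,vy,ωz)=(-0.1300, 0.1100, -1.3200), dt=1.2 → body Δ=(-0.0140, 0.1831, -1.5840) → world pose (0.1096, 0.7069, -0.8240)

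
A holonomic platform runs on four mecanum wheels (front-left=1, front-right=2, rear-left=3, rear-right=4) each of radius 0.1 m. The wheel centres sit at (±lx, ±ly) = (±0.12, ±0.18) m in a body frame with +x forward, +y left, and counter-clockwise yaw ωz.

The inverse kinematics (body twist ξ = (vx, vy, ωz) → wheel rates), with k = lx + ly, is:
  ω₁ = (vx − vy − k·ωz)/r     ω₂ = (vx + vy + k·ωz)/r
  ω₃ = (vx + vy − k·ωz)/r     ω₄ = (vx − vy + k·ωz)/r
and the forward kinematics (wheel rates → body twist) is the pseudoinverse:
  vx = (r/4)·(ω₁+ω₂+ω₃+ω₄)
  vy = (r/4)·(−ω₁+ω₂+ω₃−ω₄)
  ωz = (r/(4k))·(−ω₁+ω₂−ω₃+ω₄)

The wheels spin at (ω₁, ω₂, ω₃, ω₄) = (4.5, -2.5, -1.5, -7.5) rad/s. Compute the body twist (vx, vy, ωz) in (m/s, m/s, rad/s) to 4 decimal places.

k = lx + ly = 0.12 + 0.18 = 0.3000
ω₁+ω₂+ω₃+ω₄ = -7.0000  →  vx = (0.1/4)·-7.0000 = -0.1750
−ω₁+ω₂+ω₃−ω₄ = -1.0000  →  vy = (0.1/4)·-1.0000 = -0.0250
−ω₁+ω₂−ω₃+ω₄ = -13.0000  →  ωz = (0.1/1.2000)·-13.0000 = -1.0833

(-0.1750, -0.0250, -1.0833)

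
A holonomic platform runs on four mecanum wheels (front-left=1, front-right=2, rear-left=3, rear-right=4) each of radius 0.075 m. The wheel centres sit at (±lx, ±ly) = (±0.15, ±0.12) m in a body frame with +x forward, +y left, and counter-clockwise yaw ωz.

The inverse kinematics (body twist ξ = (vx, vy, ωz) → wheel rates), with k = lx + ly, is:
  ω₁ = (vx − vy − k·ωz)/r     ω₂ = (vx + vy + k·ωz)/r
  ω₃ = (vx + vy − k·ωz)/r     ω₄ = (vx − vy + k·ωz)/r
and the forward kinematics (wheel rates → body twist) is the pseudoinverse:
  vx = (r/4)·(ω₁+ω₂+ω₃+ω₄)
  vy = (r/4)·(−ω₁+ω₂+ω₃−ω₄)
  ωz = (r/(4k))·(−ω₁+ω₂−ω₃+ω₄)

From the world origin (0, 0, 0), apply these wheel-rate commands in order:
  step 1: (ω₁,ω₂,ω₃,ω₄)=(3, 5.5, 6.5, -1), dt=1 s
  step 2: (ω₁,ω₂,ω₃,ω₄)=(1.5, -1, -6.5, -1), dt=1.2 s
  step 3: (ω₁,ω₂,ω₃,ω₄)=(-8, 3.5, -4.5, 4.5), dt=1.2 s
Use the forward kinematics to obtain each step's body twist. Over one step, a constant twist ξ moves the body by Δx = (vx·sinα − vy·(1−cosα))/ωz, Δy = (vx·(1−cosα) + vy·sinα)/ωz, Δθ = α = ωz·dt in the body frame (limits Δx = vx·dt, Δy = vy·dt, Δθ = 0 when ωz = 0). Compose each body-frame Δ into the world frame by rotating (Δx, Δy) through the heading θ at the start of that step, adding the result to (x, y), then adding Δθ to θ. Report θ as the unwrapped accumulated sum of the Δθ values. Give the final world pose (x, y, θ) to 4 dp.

step 1: ξ=(vx,vy,ωz)=(0.2625, 0.1875, -0.3472), dt=1.0 → body Δ=(0.2895, 0.1386, -0.3472) → world pose (0.2895, 0.1386, -0.3472)
step 2: ξ=(vx,vy,ωz)=(-0.1313, -0.1500, 0.2083), dt=1.2 → body Δ=(-0.1335, -0.1977, 0.2500) → world pose (0.0967, -0.0019, -0.0972)
step 3: ξ=(vx,vy,ωz)=(-0.0844, 0.0469, 1.4236), dt=1.2 → body Δ=(-0.0961, -0.0348, 1.7083) → world pose (-0.0024, -0.0271, 1.6111)

(-0.0024, -0.0271, 1.6111)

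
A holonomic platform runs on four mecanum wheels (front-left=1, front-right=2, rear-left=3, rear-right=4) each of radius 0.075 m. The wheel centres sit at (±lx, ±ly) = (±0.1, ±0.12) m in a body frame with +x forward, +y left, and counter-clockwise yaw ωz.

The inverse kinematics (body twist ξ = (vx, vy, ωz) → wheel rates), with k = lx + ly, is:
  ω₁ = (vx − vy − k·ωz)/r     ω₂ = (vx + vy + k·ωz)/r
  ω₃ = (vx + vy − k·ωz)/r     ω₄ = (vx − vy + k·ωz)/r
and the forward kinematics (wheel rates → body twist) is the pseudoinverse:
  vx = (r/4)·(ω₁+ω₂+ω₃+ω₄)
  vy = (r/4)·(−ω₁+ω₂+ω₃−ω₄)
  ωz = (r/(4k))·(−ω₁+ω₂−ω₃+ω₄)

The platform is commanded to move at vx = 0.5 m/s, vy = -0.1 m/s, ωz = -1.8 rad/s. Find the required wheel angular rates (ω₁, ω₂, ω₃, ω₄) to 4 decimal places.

k = lx + ly = 0.1 + 0.12 = 0.2200;  k·ωz = 0.2200·-1.8 = -0.3960
ω₁ (FL) = (vx − vy − k·ωz)/r = 0.9960/0.075 = 13.2800
ω₂ (FR) = (vx + vy + k·ωz)/r = 0.0040/0.075 = 0.0533
ω₃ (RL) = (vx + vy − k·ωz)/r = 0.7960/0.075 = 10.6133
ω₄ (RR) = (vx − vy + k·ωz)/r = 0.2040/0.075 = 2.7200

(13.2800, 0.0533, 10.6133, 2.7200)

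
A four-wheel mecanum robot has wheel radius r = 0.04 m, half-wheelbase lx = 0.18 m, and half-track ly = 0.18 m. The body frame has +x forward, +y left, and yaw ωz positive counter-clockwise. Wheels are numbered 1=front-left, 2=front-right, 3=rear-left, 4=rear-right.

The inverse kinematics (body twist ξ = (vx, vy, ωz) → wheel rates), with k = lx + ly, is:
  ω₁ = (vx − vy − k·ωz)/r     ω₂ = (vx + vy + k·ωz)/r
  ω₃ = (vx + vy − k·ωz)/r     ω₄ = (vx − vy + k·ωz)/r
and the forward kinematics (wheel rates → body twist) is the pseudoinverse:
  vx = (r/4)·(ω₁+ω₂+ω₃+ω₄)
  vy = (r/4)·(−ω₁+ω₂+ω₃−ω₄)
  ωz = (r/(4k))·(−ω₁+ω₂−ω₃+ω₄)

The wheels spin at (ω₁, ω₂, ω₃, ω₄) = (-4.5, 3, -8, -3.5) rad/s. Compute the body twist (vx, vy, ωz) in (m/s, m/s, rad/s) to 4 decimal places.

(-0.1300, 0.0300, 0.3333)

k = lx + ly = 0.18 + 0.18 = 0.3600
ω₁+ω₂+ω₃+ω₄ = -13.0000  →  vx = (0.04/4)·-13.0000 = -0.1300
−ω₁+ω₂+ω₃−ω₄ = 3.0000  →  vy = (0.04/4)·3.0000 = 0.0300
−ω₁+ω₂−ω₃+ω₄ = 12.0000  →  ωz = (0.04/1.4400)·12.0000 = 0.3333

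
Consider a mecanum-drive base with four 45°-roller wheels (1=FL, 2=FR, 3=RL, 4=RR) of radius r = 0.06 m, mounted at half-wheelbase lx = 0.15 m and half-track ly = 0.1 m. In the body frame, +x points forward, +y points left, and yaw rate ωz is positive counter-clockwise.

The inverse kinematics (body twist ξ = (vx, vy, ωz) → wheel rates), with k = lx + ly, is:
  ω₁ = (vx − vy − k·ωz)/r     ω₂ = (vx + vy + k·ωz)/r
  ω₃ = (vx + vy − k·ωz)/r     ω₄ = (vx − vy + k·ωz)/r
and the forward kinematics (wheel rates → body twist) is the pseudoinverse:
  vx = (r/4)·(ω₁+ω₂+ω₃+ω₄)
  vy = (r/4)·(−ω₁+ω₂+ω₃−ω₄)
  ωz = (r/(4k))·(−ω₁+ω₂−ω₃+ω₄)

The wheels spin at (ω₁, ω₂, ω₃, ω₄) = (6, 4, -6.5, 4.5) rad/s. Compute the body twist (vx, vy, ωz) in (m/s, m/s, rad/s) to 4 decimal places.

(0.1200, -0.1950, 0.5400)

k = lx + ly = 0.15 + 0.1 = 0.2500
ω₁+ω₂+ω₃+ω₄ = 8.0000  →  vx = (0.06/4)·8.0000 = 0.1200
−ω₁+ω₂+ω₃−ω₄ = -13.0000  →  vy = (0.06/4)·-13.0000 = -0.1950
−ω₁+ω₂−ω₃+ω₄ = 9.0000  →  ωz = (0.06/1.0000)·9.0000 = 0.5400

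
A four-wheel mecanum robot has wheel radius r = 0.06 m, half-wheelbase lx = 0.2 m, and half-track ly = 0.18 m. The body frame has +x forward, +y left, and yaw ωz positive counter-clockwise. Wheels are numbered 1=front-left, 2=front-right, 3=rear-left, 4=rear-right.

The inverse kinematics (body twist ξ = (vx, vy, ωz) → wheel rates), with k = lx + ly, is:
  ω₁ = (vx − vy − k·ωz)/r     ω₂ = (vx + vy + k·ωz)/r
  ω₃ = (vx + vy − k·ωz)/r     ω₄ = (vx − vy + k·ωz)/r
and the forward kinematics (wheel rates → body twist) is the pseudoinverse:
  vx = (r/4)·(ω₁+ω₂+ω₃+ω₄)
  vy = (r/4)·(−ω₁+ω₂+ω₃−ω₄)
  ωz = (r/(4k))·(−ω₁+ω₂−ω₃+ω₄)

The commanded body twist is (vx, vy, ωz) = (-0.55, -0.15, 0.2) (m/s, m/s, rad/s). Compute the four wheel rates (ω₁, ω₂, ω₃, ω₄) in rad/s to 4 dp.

k = lx + ly = 0.2 + 0.18 = 0.3800;  k·ωz = 0.3800·0.2 = 0.0760
ω₁ (FL) = (vx − vy − k·ωz)/r = -0.4760/0.06 = -7.9333
ω₂ (FR) = (vx + vy + k·ωz)/r = -0.6240/0.06 = -10.4000
ω₃ (RL) = (vx + vy − k·ωz)/r = -0.7760/0.06 = -12.9333
ω₄ (RR) = (vx − vy + k·ωz)/r = -0.3240/0.06 = -5.4000

(-7.9333, -10.4000, -12.9333, -5.4000)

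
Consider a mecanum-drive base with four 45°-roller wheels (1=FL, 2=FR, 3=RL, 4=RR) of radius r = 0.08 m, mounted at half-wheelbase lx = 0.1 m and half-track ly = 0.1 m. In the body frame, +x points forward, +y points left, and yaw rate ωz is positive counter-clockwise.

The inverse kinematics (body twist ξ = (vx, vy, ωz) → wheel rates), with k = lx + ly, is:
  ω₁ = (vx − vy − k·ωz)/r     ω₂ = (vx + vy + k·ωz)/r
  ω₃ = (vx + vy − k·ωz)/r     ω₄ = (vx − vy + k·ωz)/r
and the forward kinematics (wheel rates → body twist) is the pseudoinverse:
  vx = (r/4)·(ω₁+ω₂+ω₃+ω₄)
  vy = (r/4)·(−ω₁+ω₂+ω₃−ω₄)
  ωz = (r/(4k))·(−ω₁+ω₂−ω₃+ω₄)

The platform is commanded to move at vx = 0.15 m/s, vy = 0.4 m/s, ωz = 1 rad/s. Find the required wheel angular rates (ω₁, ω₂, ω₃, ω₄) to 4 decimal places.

k = lx + ly = 0.1 + 0.1 = 0.2000;  k·ωz = 0.2000·1 = 0.2000
ω₁ (FL) = (vx − vy − k·ωz)/r = -0.4500/0.08 = -5.6250
ω₂ (FR) = (vx + vy + k·ωz)/r = 0.7500/0.08 = 9.3750
ω₃ (RL) = (vx + vy − k·ωz)/r = 0.3500/0.08 = 4.3750
ω₄ (RR) = (vx − vy + k·ωz)/r = -0.0500/0.08 = -0.6250

(-5.6250, 9.3750, 4.3750, -0.6250)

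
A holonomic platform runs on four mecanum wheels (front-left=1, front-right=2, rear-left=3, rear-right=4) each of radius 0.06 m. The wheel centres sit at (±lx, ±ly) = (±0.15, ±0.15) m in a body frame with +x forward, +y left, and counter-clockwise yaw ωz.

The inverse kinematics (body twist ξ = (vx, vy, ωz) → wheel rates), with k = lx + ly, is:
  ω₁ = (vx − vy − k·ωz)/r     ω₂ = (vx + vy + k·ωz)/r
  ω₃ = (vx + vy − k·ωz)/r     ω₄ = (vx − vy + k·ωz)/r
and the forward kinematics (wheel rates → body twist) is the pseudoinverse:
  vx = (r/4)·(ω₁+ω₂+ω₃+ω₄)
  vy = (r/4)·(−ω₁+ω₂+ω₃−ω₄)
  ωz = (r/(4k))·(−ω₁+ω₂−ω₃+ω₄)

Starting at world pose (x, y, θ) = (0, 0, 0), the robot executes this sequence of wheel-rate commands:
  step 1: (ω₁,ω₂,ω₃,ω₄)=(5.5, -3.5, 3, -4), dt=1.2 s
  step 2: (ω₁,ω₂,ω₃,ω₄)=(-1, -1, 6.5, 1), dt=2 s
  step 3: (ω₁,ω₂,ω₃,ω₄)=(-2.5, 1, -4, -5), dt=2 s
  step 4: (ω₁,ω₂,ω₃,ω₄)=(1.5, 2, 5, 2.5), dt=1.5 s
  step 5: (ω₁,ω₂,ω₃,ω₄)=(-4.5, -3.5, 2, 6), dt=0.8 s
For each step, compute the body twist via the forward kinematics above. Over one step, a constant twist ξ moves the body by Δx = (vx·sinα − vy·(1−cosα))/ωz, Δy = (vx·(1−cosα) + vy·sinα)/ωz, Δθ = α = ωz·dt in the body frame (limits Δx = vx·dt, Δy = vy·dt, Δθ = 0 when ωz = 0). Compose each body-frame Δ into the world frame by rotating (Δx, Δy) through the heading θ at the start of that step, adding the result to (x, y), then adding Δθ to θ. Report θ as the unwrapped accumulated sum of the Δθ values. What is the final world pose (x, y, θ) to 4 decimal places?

step 1: ξ=(vx,vy,ωz)=(0.0150, -0.0300, -0.8000), dt=1.2 → body Δ=(-0.0006, -0.0387, -0.9600) → world pose (-0.0006, -0.0387, -0.9600)
step 2: ξ=(vx,vy,ωz)=(0.0825, 0.0825, -0.2750), dt=2.0 → body Δ=(0.2010, 0.1126, -0.5500) → world pose (0.2069, -0.1389, -1.5100)
step 3: ξ=(vx,vy,ωz)=(-0.1575, 0.0675, 0.1250), dt=2.0 → body Δ=(-0.3285, 0.0944, 0.2500) → world pose (0.2812, 0.1948, -1.2600)
step 4: ξ=(vx,vy,ωz)=(0.1650, 0.0450, -0.1000), dt=1.5 → body Δ=(0.2516, 0.0487, -0.1500) → world pose (0.4045, -0.0299, -1.4100)
step 5: ξ=(vx,vy,ωz)=(0.0000, -0.0450, 0.2500), dt=0.8 → body Δ=(0.0036, -0.0358, 0.2000) → world pose (0.3698, -0.0391, -1.2100)

(0.3698, -0.0391, -1.2100)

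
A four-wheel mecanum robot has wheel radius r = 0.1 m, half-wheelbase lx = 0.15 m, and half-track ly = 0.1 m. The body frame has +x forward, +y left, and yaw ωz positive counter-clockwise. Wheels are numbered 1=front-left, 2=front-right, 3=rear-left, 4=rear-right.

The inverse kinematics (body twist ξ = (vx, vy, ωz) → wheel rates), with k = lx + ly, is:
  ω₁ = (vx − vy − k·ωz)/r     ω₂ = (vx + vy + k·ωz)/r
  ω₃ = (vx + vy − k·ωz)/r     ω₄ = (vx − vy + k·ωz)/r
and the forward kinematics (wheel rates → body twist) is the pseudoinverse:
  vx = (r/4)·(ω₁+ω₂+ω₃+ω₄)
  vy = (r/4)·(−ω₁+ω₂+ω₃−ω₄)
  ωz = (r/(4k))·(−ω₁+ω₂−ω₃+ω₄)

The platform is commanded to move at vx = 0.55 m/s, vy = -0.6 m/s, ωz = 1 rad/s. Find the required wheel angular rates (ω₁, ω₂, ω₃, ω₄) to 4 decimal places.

k = lx + ly = 0.15 + 0.1 = 0.2500;  k·ωz = 0.2500·1 = 0.2500
ω₁ (FL) = (vx − vy − k·ωz)/r = 0.9000/0.1 = 9.0000
ω₂ (FR) = (vx + vy + k·ωz)/r = 0.2000/0.1 = 2.0000
ω₃ (RL) = (vx + vy − k·ωz)/r = -0.3000/0.1 = -3.0000
ω₄ (RR) = (vx − vy + k·ωz)/r = 1.4000/0.1 = 14.0000

(9.0000, 2.0000, -3.0000, 14.0000)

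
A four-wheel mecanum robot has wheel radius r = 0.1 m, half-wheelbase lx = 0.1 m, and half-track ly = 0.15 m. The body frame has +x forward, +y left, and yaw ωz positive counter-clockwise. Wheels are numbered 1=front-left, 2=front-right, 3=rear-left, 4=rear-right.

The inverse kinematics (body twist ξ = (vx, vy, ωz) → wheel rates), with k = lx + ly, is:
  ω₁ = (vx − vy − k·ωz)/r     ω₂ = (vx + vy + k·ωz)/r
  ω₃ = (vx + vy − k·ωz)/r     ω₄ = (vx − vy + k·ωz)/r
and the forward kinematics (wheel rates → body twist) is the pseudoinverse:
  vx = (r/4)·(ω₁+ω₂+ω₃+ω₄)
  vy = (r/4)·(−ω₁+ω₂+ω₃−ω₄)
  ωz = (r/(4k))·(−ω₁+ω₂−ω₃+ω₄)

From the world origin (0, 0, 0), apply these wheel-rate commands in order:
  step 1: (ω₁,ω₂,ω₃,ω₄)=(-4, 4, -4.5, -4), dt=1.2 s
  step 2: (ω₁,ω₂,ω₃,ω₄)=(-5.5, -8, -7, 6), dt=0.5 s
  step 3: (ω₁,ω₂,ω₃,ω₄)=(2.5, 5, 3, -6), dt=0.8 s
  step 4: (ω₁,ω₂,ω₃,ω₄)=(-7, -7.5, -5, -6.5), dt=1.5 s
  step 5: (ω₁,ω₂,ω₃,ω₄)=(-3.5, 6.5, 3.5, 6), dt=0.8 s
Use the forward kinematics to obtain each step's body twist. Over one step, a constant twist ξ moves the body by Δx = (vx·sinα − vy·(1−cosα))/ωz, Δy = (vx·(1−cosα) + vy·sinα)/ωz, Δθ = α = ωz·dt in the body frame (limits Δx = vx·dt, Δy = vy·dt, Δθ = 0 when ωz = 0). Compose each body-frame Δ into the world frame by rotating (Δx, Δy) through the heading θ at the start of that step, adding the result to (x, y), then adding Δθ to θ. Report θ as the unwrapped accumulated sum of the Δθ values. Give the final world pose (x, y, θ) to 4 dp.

step 1: ξ=(vx,vy,ωz)=(-0.2125, 0.1875, 0.8500), dt=1.2 → body Δ=(-0.3182, 0.0688, 1.0200) → world pose (-0.3182, 0.0688, 1.0200)
step 2: ξ=(vx,vy,ωz)=(-0.3625, -0.3875, 1.0500), dt=0.5 → body Δ=(-0.1233, -0.2315, 0.5250) → world pose (-0.1855, -0.1574, 1.5450)
step 3: ξ=(vx,vy,ωz)=(0.1125, 0.2875, -0.6500), dt=0.8 → body Δ=(0.1445, 0.1969, -0.5200) → world pose (-0.3786, -0.0079, 1.0250)
step 4: ξ=(vx,vy,ωz)=(-0.6500, 0.0250, -0.2000), dt=1.5 → body Δ=(-0.9549, 0.1821, -0.3000) → world pose (-1.0299, -0.7295, 0.7250)
step 5: ξ=(vx,vy,ωz)=(0.3125, 0.1875, 1.2500), dt=0.8 → body Δ=(0.1414, 0.2411, 1.0000) → world pose (-1.0840, -0.4553, 1.7250)

(-1.0840, -0.4553, 1.7250)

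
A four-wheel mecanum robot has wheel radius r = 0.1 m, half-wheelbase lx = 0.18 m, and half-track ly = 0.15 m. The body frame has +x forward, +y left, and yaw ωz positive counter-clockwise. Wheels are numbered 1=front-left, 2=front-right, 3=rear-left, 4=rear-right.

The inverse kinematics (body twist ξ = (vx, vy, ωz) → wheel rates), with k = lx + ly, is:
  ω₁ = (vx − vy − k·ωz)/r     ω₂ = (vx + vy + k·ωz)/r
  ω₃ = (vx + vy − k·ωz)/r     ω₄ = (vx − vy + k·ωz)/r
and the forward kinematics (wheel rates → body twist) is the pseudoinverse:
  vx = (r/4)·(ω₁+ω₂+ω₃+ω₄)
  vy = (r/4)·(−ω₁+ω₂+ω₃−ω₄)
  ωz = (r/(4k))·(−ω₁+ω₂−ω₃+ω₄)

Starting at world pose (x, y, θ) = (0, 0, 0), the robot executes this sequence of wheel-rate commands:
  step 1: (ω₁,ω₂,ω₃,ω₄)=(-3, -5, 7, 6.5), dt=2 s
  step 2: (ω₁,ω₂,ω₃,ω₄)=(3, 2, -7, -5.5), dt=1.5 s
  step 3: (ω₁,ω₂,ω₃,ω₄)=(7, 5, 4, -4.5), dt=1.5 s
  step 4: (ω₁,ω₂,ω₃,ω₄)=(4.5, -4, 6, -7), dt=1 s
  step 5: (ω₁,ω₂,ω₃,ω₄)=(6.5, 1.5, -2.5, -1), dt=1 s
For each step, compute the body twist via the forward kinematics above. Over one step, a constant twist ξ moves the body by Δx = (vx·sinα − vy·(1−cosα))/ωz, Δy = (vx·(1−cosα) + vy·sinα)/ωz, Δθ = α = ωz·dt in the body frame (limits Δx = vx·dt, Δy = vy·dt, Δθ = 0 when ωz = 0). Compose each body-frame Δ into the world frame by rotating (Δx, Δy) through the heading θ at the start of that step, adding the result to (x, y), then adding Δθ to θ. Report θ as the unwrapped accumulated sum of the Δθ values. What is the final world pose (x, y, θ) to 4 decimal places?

(0.3783, -0.1850, -3.4091)

step 1: ξ=(vx,vy,ωz)=(0.1375, -0.0375, -0.1894), dt=2.0 → body Δ=(0.2544, -0.1247, -0.3788) → world pose (0.2544, -0.1247, -0.3788)
step 2: ξ=(vx,vy,ωz)=(-0.1875, -0.0625, 0.0379), dt=1.5 → body Δ=(-0.2784, -0.1017, 0.0568) → world pose (-0.0419, -0.1162, -0.3220)
step 3: ξ=(vx,vy,ωz)=(0.2875, 0.1625, -0.7955), dt=1.5 → body Δ=(0.4649, -0.0383, -1.1932) → world pose (0.3871, -0.2996, -1.5152)
step 4: ξ=(vx,vy,ωz)=(-0.0125, 0.1125, -1.6288), dt=1.0 → body Δ=(0.0654, 0.0771, -1.6288) → world pose (0.4677, -0.3607, -3.1439)
step 5: ξ=(vx,vy,ωz)=(0.1125, -0.1625, -0.2652), dt=1.0 → body Δ=(0.0898, -0.1754, -0.2652) → world pose (0.3783, -0.1850, -3.4091)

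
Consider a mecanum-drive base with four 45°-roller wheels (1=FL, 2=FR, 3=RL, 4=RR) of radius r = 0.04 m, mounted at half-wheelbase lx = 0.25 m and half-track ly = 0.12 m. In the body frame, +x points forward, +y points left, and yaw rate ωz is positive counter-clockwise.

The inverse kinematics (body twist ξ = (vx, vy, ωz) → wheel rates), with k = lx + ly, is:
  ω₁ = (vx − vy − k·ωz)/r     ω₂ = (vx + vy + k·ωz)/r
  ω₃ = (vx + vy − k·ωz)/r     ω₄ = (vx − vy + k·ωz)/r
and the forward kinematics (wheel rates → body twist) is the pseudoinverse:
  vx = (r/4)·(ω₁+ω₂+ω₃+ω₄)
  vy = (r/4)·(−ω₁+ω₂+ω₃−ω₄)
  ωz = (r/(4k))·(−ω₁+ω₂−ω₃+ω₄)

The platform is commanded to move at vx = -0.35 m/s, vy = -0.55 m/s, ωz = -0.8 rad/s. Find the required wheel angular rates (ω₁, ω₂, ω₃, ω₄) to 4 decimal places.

(12.4000, -29.9000, -15.1000, -2.4000)

k = lx + ly = 0.25 + 0.12 = 0.3700;  k·ωz = 0.3700·-0.8 = -0.2960
ω₁ (FL) = (vx − vy − k·ωz)/r = 0.4960/0.04 = 12.4000
ω₂ (FR) = (vx + vy + k·ωz)/r = -1.1960/0.04 = -29.9000
ω₃ (RL) = (vx + vy − k·ωz)/r = -0.6040/0.04 = -15.1000
ω₄ (RR) = (vx − vy + k·ωz)/r = -0.0960/0.04 = -2.4000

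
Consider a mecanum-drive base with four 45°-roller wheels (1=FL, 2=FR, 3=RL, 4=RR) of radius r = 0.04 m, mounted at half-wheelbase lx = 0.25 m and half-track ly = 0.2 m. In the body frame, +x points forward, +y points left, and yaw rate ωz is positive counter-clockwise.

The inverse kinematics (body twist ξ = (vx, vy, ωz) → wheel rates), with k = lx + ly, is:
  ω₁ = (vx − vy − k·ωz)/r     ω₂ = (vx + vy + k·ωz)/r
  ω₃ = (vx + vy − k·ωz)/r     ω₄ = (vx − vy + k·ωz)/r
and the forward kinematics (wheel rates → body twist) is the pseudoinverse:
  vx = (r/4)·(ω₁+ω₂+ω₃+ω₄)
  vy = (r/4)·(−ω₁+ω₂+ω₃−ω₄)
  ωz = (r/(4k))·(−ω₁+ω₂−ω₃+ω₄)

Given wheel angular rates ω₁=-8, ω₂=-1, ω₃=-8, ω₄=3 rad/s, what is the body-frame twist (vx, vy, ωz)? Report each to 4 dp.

(-0.1400, -0.0400, 0.4000)

k = lx + ly = 0.25 + 0.2 = 0.4500
ω₁+ω₂+ω₃+ω₄ = -14.0000  →  vx = (0.04/4)·-14.0000 = -0.1400
−ω₁+ω₂+ω₃−ω₄ = -4.0000  →  vy = (0.04/4)·-4.0000 = -0.0400
−ω₁+ω₂−ω₃+ω₄ = 18.0000  →  ωz = (0.04/1.8000)·18.0000 = 0.4000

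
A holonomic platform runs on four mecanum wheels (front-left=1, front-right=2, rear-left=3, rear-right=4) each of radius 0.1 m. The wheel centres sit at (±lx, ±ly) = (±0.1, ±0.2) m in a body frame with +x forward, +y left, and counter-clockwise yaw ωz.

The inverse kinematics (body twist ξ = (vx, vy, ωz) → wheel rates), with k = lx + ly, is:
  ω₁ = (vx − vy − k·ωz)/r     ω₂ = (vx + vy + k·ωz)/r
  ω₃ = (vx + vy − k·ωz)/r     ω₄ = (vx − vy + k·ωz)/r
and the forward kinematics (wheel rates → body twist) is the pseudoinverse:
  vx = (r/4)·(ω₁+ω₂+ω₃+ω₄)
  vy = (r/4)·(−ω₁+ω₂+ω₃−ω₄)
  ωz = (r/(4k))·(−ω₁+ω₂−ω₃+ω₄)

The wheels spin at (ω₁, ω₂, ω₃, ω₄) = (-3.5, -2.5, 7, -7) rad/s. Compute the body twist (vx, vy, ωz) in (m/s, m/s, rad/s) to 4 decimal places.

(-0.1500, 0.3750, -1.0833)

k = lx + ly = 0.1 + 0.2 = 0.3000
ω₁+ω₂+ω₃+ω₄ = -6.0000  →  vx = (0.1/4)·-6.0000 = -0.1500
−ω₁+ω₂+ω₃−ω₄ = 15.0000  →  vy = (0.1/4)·15.0000 = 0.3750
−ω₁+ω₂−ω₃+ω₄ = -13.0000  →  ωz = (0.1/1.2000)·-13.0000 = -1.0833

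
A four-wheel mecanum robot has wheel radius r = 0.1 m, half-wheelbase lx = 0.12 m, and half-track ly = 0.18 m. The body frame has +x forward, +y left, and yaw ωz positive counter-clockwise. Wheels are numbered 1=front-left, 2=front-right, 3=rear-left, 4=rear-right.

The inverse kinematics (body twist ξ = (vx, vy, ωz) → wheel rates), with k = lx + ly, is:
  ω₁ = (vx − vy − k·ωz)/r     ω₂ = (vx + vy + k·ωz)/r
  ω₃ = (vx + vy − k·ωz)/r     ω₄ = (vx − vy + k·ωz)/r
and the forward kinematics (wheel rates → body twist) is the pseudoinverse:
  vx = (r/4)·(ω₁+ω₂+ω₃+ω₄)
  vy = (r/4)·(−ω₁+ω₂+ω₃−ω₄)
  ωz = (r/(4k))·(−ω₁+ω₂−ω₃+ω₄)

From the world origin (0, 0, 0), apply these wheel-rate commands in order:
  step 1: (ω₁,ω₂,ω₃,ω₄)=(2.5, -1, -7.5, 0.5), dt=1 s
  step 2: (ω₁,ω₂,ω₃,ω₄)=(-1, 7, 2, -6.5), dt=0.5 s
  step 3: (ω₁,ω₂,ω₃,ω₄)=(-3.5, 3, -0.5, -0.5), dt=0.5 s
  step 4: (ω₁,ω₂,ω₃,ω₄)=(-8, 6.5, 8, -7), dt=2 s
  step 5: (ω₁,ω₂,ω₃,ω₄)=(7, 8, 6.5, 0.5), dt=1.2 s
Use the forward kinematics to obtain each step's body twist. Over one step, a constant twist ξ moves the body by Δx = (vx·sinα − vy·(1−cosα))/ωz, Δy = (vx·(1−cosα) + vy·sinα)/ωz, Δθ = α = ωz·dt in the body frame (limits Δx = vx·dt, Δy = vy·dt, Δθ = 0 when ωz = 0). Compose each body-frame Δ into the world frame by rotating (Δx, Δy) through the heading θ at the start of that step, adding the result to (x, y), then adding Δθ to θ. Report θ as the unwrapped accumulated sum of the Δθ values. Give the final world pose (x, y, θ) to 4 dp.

(-0.4589, 1.5596, 0.0417)

step 1: ξ=(vx,vy,ωz)=(-0.1375, -0.2875, 0.3750), dt=1.0 → body Δ=(-0.0810, -0.3063, 0.3750) → world pose (-0.0810, -0.3063, 0.3750)
step 2: ξ=(vx,vy,ωz)=(0.0375, 0.4125, -0.0417), dt=0.5 → body Δ=(0.0209, 0.2060, -0.0208) → world pose (-0.1370, -0.1069, 0.3542)
step 3: ξ=(vx,vy,ωz)=(-0.0375, 0.1625, 0.5417), dt=0.5 → body Δ=(-0.0295, 0.0777, 0.2708) → world pose (-0.1916, -0.0442, 0.6250)
step 4: ξ=(vx,vy,ωz)=(-0.0125, 0.7375, -0.0417), dt=2.0 → body Δ=(0.0365, 1.4743, -0.0833) → world pose (-1.0247, 1.1727, 0.5417)
step 5: ξ=(vx,vy,ωz)=(0.5500, 0.1750, -0.4167), dt=1.2 → body Δ=(0.6843, 0.0398, -0.5000) → world pose (-0.4589, 1.5596, 0.0417)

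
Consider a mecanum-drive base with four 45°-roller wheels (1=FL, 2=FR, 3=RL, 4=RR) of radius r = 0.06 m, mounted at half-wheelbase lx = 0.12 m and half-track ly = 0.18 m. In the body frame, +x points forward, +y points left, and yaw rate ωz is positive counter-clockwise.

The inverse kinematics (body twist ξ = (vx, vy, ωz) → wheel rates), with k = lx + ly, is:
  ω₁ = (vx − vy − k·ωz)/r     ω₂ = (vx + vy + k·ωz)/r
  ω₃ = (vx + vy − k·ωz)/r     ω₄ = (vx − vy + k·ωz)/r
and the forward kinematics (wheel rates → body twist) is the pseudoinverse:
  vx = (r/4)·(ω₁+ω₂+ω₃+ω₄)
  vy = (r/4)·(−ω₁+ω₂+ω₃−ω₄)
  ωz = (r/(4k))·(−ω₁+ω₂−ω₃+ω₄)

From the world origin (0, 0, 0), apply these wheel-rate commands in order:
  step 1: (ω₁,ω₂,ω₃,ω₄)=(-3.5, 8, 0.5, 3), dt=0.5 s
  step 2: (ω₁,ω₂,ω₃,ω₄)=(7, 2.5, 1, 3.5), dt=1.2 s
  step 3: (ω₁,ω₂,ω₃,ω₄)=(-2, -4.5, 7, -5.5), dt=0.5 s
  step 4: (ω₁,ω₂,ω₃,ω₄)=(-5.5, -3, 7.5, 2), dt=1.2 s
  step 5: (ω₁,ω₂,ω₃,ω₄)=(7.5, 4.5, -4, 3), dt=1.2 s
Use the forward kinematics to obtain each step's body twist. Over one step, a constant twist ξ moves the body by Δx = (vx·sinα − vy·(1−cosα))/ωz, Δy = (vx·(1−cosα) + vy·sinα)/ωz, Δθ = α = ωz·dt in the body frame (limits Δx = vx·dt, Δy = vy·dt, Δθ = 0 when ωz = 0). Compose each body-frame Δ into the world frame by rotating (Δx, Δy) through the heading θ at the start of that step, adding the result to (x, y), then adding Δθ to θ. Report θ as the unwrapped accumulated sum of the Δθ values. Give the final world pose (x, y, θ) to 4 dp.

(0.4918, 0.0204, -0.0850)

step 1: ξ=(vx,vy,ωz)=(0.1200, 0.1350, 0.7000), dt=0.5 → body Δ=(0.0471, 0.0765, 0.3500) → world pose (0.0471, 0.0765, 0.3500)
step 2: ξ=(vx,vy,ωz)=(0.2100, -0.1050, -0.1000), dt=1.2 → body Δ=(0.2438, -0.1408, -0.1200) → world pose (0.3244, 0.0279, 0.2300)
step 3: ξ=(vx,vy,ωz)=(-0.0750, 0.1500, -0.7500), dt=0.5 → body Δ=(-0.0227, 0.0802, -0.3750) → world pose (0.2840, 0.1008, -0.1450)
step 4: ξ=(vx,vy,ωz)=(0.0150, 0.1200, -0.1500), dt=1.2 → body Δ=(0.0308, 0.1416, -0.1800) → world pose (0.3350, 0.2365, -0.3250)
step 5: ξ=(vx,vy,ωz)=(0.1650, -0.1500, 0.2000), dt=1.2 → body Δ=(0.2176, -0.1546, 0.2400) → world pose (0.4918, 0.0204, -0.0850)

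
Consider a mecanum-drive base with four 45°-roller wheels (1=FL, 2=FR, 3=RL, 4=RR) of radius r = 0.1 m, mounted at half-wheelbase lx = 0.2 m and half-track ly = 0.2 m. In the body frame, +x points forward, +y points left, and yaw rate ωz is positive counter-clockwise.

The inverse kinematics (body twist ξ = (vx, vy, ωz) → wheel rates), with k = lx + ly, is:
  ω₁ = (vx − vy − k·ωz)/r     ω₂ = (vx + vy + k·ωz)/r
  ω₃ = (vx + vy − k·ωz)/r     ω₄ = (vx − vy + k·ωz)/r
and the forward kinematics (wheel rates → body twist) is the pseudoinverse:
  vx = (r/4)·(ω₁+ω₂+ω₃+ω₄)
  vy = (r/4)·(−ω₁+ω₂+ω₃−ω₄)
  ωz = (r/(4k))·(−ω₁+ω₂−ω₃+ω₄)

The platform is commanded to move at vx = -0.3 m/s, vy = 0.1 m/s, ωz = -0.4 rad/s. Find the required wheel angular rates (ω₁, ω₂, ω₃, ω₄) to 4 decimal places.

k = lx + ly = 0.2 + 0.2 = 0.4000;  k·ωz = 0.4000·-0.4 = -0.1600
ω₁ (FL) = (vx − vy − k·ωz)/r = -0.2400/0.1 = -2.4000
ω₂ (FR) = (vx + vy + k·ωz)/r = -0.3600/0.1 = -3.6000
ω₃ (RL) = (vx + vy − k·ωz)/r = -0.0400/0.1 = -0.4000
ω₄ (RR) = (vx − vy + k·ωz)/r = -0.5600/0.1 = -5.6000

(-2.4000, -3.6000, -0.4000, -5.6000)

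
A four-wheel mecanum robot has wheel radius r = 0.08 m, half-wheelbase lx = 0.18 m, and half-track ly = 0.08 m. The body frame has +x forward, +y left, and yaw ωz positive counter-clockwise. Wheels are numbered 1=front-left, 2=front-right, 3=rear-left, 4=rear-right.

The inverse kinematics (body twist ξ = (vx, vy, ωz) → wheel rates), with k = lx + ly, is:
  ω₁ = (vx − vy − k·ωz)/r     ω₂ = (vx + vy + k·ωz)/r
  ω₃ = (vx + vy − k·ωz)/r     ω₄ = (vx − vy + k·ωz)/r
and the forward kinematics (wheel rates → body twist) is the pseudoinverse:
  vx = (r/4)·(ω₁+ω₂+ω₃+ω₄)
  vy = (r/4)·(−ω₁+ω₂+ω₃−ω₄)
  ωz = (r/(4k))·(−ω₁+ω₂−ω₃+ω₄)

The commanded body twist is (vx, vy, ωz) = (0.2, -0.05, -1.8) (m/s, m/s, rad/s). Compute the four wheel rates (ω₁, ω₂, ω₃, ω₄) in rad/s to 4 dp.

k = lx + ly = 0.18 + 0.08 = 0.2600;  k·ωz = 0.2600·-1.8 = -0.4680
ω₁ (FL) = (vx − vy − k·ωz)/r = 0.7180/0.08 = 8.9750
ω₂ (FR) = (vx + vy + k·ωz)/r = -0.3180/0.08 = -3.9750
ω₃ (RL) = (vx + vy − k·ωz)/r = 0.6180/0.08 = 7.7250
ω₄ (RR) = (vx − vy + k·ωz)/r = -0.2180/0.08 = -2.7250

(8.9750, -3.9750, 7.7250, -2.7250)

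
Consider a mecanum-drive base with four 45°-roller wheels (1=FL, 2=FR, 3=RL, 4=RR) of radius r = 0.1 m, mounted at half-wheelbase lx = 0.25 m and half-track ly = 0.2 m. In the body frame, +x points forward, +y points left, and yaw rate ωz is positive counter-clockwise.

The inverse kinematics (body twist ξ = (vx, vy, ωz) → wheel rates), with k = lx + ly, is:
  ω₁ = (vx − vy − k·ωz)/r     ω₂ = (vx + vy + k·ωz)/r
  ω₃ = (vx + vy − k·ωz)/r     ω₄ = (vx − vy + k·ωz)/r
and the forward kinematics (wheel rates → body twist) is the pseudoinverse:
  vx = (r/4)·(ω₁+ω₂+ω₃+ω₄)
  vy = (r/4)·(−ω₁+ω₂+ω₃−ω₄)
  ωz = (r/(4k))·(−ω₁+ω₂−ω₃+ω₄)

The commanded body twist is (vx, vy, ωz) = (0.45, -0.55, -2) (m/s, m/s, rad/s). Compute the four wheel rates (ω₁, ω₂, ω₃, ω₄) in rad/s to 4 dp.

(19.0000, -10.0000, 8.0000, 1.0000)

k = lx + ly = 0.25 + 0.2 = 0.4500;  k·ωz = 0.4500·-2 = -0.9000
ω₁ (FL) = (vx − vy − k·ωz)/r = 1.9000/0.1 = 19.0000
ω₂ (FR) = (vx + vy + k·ωz)/r = -1.0000/0.1 = -10.0000
ω₃ (RL) = (vx + vy − k·ωz)/r = 0.8000/0.1 = 8.0000
ω₄ (RR) = (vx − vy + k·ωz)/r = 0.1000/0.1 = 1.0000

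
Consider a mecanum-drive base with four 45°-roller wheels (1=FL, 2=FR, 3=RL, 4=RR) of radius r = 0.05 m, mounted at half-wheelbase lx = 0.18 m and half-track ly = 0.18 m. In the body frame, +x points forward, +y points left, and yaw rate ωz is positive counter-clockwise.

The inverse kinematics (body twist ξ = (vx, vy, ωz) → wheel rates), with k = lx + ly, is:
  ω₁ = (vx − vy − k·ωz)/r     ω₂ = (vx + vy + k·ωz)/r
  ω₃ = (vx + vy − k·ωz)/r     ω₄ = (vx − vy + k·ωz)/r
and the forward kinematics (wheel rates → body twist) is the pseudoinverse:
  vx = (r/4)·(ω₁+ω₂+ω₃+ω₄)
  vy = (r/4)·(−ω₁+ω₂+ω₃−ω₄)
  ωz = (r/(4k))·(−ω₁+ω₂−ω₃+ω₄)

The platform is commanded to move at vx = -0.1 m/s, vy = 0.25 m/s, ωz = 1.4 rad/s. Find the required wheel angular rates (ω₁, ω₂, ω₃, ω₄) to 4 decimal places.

k = lx + ly = 0.18 + 0.18 = 0.3600;  k·ωz = 0.3600·1.4 = 0.5040
ω₁ (FL) = (vx − vy − k·ωz)/r = -0.8540/0.05 = -17.0800
ω₂ (FR) = (vx + vy + k·ωz)/r = 0.6540/0.05 = 13.0800
ω₃ (RL) = (vx + vy − k·ωz)/r = -0.3540/0.05 = -7.0800
ω₄ (RR) = (vx − vy + k·ωz)/r = 0.1540/0.05 = 3.0800

(-17.0800, 13.0800, -7.0800, 3.0800)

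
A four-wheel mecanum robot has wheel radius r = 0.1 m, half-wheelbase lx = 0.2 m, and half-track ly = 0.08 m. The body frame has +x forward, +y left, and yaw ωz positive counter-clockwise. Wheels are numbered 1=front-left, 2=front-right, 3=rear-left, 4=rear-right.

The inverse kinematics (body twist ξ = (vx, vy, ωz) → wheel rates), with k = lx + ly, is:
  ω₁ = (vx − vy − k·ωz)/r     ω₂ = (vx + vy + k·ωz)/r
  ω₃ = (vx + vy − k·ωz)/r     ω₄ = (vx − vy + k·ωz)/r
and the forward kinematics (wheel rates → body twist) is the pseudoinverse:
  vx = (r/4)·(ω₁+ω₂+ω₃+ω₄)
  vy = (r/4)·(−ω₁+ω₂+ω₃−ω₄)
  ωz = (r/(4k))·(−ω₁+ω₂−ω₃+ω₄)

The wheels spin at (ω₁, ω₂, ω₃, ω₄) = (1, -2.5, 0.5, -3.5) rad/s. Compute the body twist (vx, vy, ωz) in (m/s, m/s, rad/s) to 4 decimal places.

(-0.1125, 0.0125, -0.6696)

k = lx + ly = 0.2 + 0.08 = 0.2800
ω₁+ω₂+ω₃+ω₄ = -4.5000  →  vx = (0.1/4)·-4.5000 = -0.1125
−ω₁+ω₂+ω₃−ω₄ = 0.5000  →  vy = (0.1/4)·0.5000 = 0.0125
−ω₁+ω₂−ω₃+ω₄ = -7.5000  →  ωz = (0.1/1.1200)·-7.5000 = -0.6696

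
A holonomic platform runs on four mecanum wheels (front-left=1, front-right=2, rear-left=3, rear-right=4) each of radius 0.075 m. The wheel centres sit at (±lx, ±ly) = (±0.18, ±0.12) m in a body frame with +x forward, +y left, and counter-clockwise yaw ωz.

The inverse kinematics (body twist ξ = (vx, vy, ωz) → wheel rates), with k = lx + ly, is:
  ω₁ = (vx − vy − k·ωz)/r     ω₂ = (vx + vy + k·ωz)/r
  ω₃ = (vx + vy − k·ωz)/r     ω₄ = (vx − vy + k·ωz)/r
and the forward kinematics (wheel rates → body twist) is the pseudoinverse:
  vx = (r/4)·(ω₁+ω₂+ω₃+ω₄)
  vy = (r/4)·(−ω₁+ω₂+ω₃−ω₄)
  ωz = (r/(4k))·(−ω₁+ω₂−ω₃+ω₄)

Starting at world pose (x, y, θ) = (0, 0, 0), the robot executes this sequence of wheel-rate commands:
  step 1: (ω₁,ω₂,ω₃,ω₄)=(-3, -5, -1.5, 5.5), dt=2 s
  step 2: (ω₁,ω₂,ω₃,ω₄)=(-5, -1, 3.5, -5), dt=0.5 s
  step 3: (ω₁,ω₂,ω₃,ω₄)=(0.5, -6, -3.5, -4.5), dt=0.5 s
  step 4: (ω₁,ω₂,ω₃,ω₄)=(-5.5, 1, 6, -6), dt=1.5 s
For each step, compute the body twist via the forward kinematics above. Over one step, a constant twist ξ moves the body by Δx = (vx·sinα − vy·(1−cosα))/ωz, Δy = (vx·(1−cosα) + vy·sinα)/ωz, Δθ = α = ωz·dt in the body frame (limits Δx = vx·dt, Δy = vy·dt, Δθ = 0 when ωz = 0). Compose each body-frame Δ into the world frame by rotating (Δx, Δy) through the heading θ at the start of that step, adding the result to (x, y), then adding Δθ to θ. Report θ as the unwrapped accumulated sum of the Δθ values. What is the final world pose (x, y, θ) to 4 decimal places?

(-0.3803, 0.1234, -0.2656)

step 1: ξ=(vx,vy,ωz)=(-0.0750, -0.1688, 0.3125), dt=2.0 → body Δ=(-0.0383, -0.3613, 0.6250) → world pose (-0.0383, -0.3613, 0.6250)
step 2: ξ=(vx,vy,ωz)=(-0.1406, 0.2344, -0.2812), dt=0.5 → body Δ=(-0.0619, 0.1217, -0.1406) → world pose (-0.1597, -0.2988, 0.4844)
step 3: ξ=(vx,vy,ωz)=(-0.2531, -0.1031, -0.4688), dt=0.5 → body Δ=(-0.1314, -0.0363, -0.2344) → world pose (-0.2591, -0.3921, 0.2500)
step 4: ξ=(vx,vy,ωz)=(-0.0844, 0.3469, -0.3438), dt=1.5 → body Δ=(0.0102, 0.5295, -0.5156) → world pose (-0.3803, 0.1234, -0.2656)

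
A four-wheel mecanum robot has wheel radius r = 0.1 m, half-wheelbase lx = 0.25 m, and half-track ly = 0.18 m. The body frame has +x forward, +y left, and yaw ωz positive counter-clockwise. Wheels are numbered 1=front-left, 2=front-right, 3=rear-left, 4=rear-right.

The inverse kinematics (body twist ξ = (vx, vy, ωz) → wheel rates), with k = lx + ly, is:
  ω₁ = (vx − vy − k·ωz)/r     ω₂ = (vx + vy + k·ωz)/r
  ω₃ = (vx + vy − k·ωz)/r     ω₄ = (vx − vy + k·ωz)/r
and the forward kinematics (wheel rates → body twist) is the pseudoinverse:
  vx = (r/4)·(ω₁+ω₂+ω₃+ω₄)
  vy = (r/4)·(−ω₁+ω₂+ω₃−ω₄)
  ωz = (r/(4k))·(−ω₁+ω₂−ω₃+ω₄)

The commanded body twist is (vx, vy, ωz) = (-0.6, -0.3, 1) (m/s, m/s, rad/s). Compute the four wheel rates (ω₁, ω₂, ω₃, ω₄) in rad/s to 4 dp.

k = lx + ly = 0.25 + 0.18 = 0.4300;  k·ωz = 0.4300·1 = 0.4300
ω₁ (FL) = (vx − vy − k·ωz)/r = -0.7300/0.1 = -7.3000
ω₂ (FR) = (vx + vy + k·ωz)/r = -0.4700/0.1 = -4.7000
ω₃ (RL) = (vx + vy − k·ωz)/r = -1.3300/0.1 = -13.3000
ω₄ (RR) = (vx − vy + k·ωz)/r = 0.1300/0.1 = 1.3000

(-7.3000, -4.7000, -13.3000, 1.3000)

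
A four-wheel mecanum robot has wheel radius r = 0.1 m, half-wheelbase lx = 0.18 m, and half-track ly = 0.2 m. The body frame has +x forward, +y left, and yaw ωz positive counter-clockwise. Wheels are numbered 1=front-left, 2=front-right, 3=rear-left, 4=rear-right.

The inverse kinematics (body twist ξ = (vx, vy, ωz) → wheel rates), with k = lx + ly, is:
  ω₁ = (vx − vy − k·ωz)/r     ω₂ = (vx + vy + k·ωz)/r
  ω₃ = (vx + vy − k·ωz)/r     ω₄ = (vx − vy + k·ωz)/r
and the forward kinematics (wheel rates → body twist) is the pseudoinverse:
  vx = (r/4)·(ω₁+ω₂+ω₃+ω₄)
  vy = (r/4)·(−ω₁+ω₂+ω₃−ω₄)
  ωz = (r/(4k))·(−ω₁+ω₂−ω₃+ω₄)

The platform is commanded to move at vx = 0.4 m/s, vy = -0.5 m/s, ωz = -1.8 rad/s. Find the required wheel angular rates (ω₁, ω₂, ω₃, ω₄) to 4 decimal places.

(15.8400, -7.8400, 5.8400, 2.1600)

k = lx + ly = 0.18 + 0.2 = 0.3800;  k·ωz = 0.3800·-1.8 = -0.6840
ω₁ (FL) = (vx − vy − k·ωz)/r = 1.5840/0.1 = 15.8400
ω₂ (FR) = (vx + vy + k·ωz)/r = -0.7840/0.1 = -7.8400
ω₃ (RL) = (vx + vy − k·ωz)/r = 0.5840/0.1 = 5.8400
ω₄ (RR) = (vx − vy + k·ωz)/r = 0.2160/0.1 = 2.1600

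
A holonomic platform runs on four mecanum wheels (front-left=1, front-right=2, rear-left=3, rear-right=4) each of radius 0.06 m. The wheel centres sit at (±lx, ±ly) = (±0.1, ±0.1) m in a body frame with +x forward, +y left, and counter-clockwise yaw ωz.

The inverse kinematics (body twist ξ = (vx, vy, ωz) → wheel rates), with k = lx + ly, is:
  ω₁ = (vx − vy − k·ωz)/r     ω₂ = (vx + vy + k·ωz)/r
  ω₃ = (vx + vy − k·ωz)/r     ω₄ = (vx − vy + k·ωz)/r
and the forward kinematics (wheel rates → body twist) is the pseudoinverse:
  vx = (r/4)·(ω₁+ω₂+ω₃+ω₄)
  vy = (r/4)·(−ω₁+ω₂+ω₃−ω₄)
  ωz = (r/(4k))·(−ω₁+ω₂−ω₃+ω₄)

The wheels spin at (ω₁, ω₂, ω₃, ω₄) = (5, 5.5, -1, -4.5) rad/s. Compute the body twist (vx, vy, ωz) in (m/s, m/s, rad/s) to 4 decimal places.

k = lx + ly = 0.1 + 0.1 = 0.2000
ω₁+ω₂+ω₃+ω₄ = 5.0000  →  vx = (0.06/4)·5.0000 = 0.0750
−ω₁+ω₂+ω₃−ω₄ = 4.0000  →  vy = (0.06/4)·4.0000 = 0.0600
−ω₁+ω₂−ω₃+ω₄ = -3.0000  →  ωz = (0.06/0.8000)·-3.0000 = -0.2250

(0.0750, 0.0600, -0.2250)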